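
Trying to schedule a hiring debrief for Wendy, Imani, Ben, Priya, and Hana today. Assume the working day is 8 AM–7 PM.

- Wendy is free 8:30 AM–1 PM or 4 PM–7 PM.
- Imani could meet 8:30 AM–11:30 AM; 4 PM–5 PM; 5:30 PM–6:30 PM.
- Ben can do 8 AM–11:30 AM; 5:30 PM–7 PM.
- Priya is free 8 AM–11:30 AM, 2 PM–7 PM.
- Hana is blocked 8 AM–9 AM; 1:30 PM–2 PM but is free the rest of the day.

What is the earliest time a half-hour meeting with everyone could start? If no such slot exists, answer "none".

09:00

Wendy free: 08:30-13:00, 16:00-19:00.
Imani free: 08:30-11:30, 16:00-17:00, 17:30-18:30.
Ben free: 08:00-11:30, 17:30-19:00.
Priya free: 08:00-11:30, 14:00-19:00.
Hana free: 09:00-13:30, 14:00-19:00 (invert busy blocks within the working day).
Wendy ∩ Imani: 08:30-11:30, 16:00-17:00, 17:30-18:30.
Wendy ∩ Imani ∩ Ben: 08:30-11:30, 17:30-18:30.
Wendy ∩ Imani ∩ Ben ∩ Priya: 08:30-11:30, 17:30-18:30.
Wendy ∩ Imani ∩ Ben ∩ Priya ∩ Hana: 09:00-11:30, 17:30-18:30.
The first common window of at least 30 minutes is 09:00-11:30, so the earliest start is 09:00.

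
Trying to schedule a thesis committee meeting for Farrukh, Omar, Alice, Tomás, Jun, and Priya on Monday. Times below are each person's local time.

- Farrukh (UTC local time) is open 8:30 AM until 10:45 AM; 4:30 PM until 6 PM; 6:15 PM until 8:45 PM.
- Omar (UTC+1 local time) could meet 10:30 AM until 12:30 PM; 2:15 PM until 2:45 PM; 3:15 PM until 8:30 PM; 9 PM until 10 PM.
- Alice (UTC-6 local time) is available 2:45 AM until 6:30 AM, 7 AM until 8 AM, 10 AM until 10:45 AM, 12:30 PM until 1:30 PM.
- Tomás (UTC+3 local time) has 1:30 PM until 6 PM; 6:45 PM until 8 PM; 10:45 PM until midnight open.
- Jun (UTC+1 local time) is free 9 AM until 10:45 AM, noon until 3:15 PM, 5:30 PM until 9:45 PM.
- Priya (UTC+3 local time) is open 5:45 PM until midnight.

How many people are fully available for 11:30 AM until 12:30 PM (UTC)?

Farrukh in UTC: 08:30-10:45, 16:30-18:00, 18:15-20:45.
Omar in UTC: 09:30-11:30, 13:15-13:45, 14:15-19:30, 20:00-21:00 (subtract 1h to convert from UTC+1).
Alice in UTC: 08:45-12:30, 13:00-14:00, 16:00-16:45, 18:30-19:30 (add 6h to convert from UTC-6).
Tomás in UTC: 10:30-15:00, 15:45-17:00, 19:45-21:00 (subtract 3h to convert from UTC+3).
Jun in UTC: 08:00-09:45, 11:00-14:15, 16:30-20:45 (subtract 1h to convert from UTC+1).
Priya in UTC: 14:45-21:00 (subtract 3h to convert from UTC+3).
Alice, Tomás, and Jun can make the full 11:30-12:30 slot — that's 3.

3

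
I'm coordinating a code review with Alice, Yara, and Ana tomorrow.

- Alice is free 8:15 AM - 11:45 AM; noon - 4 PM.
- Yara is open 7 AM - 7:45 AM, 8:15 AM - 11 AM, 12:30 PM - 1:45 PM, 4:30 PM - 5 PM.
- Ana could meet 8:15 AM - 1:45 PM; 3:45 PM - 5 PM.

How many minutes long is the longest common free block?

Alice ∩ Yara: 08:15-11:00, 12:30-13:45.
Alice ∩ Yara ∩ Ana: 08:15-11:00, 12:30-13:45.
Those are the intersection windows.
The longest is 08:15-11:00 at 165 minutes.

165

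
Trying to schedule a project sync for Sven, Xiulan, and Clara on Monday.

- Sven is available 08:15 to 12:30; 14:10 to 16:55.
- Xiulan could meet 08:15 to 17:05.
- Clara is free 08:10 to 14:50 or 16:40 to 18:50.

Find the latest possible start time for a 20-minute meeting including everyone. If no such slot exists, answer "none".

Sven ∩ Xiulan: 08:15-12:30, 14:10-16:55.
Sven ∩ Xiulan ∩ Clara: 08:15-12:30, 14:10-14:50, 16:40-16:55.
The last common window of at least 20 minutes is 14:10-14:50; a 20-minute meeting can start as late as 14:30 and still end by 14:50.

14:30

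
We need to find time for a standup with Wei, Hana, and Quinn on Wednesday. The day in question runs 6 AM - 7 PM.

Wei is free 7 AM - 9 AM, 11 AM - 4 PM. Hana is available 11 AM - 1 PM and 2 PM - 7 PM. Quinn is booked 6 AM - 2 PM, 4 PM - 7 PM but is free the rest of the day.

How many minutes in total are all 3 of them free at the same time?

120

Wei free: 07:00-09:00, 11:00-16:00.
Hana free: 11:00-13:00, 14:00-19:00.
Quinn free: 14:00-16:00 (invert busy blocks within the working day).
Wei ∩ Hana: 11:00-13:00, 14:00-16:00.
Wei ∩ Hana ∩ Quinn: 14:00-16:00.
That's a single block of 120 minutes.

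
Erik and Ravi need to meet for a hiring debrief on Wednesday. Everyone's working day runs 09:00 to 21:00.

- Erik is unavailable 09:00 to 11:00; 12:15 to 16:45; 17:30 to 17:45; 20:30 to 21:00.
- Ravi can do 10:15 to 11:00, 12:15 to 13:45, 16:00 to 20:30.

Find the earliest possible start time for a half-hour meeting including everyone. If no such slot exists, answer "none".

16:45

Erik free: 11:00-12:15, 16:45-17:30, 17:45-20:30 (invert busy blocks within the working day).
Ravi free: 10:15-11:00, 12:15-13:45, 16:00-20:30.
Erik ∩ Ravi: 16:45-17:30, 17:45-20:30.
The first common window of at least 30 minutes is 16:45-17:30, so the earliest start is 16:45.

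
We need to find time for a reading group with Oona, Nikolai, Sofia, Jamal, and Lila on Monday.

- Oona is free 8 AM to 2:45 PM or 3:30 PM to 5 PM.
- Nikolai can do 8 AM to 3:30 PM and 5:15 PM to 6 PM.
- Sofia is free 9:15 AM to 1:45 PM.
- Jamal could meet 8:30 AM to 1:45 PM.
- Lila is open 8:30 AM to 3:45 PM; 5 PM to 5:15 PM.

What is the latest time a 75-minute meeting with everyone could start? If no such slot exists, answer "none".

Oona ∩ Nikolai: 08:00-14:45.
Oona ∩ Nikolai ∩ Sofia: 09:15-13:45.
Oona ∩ Nikolai ∩ Sofia ∩ Jamal: 09:15-13:45.
Oona ∩ Nikolai ∩ Sofia ∩ Jamal ∩ Lila: 09:15-13:45.
The last common window of at least 75 minutes is 09:15-13:45; a 75-minute meeting can start as late as 12:30 and still end by 13:45.

12:30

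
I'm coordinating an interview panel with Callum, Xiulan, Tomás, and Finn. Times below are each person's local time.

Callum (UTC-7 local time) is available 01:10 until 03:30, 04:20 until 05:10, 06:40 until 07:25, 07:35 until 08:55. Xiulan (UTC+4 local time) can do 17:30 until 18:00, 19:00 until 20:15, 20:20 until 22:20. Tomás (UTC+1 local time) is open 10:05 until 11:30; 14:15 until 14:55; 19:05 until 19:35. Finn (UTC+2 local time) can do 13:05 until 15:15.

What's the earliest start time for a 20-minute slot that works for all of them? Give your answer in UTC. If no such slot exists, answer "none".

Callum in UTC: 08:10-10:30, 11:20-12:10, 13:40-14:25, 14:35-15:55 (add 7h to convert from UTC-7).
Xiulan in UTC: 13:30-14:00, 15:00-16:15, 16:20-18:20 (subtract 4h to convert from UTC+4).
Tomás in UTC: 09:05-10:30, 13:15-13:55, 18:05-18:35 (subtract 1h to convert from UTC+1).
Finn in UTC: 11:05-13:15 (subtract 2h to convert from UTC+2).
Callum ∩ Xiulan: 13:40-14:00, 15:00-15:55.
Callum ∩ Xiulan ∩ Tomás: 13:40-13:55.
Callum ∩ Xiulan ∩ Tomás ∩ Finn: ∅.
There is no time when everyone is free.
No common window is at least 20 minutes long.

none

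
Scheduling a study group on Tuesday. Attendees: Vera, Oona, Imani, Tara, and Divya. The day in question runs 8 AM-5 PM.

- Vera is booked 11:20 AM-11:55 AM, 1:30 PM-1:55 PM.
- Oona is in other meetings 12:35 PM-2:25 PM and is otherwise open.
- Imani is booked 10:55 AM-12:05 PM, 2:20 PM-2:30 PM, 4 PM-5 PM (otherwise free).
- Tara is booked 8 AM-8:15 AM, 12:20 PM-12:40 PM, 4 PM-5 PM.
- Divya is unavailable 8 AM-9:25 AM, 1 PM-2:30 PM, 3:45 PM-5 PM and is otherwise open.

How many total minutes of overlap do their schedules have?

Vera free: 08:00-11:20, 11:55-13:30, 13:55-17:00 (invert busy blocks within the working day).
Oona free: 08:00-12:35, 14:25-17:00 (invert busy blocks within the working day).
Imani free: 08:00-10:55, 12:05-14:20, 14:30-16:00 (invert busy blocks within the working day).
Tara free: 08:15-12:20, 12:40-16:00 (invert busy blocks within the working day).
Divya free: 09:25-13:00, 14:30-15:45 (invert busy blocks within the working day).
Vera ∩ Oona: 08:00-11:20, 11:55-12:35, 14:25-17:00.
Vera ∩ Oona ∩ Imani: 08:00-10:55, 12:05-12:35, 14:30-16:00.
Vera ∩ Oona ∩ Imani ∩ Tara: 08:15-10:55, 12:05-12:20, 14:30-16:00.
Vera ∩ Oona ∩ Imani ∩ Tara ∩ Divya: 09:25-10:55, 12:05-12:20, 14:30-15:45.
Summing the common windows: 90 + 15 + 75 = 180 minutes.

180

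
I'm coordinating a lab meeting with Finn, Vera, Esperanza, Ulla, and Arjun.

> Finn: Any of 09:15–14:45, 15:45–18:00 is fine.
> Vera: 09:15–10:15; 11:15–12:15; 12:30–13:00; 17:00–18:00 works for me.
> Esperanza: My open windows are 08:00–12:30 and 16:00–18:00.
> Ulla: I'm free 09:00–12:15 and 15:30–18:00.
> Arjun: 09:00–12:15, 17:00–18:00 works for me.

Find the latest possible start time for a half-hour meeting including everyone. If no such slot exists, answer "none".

17:30

Finn ∩ Vera: 09:15-10:15, 11:15-12:15, 12:30-13:00, 17:00-18:00.
Finn ∩ Vera ∩ Esperanza: 09:15-10:15, 11:15-12:15, 17:00-18:00.
Finn ∩ Vera ∩ Esperanza ∩ Ulla: 09:15-10:15, 11:15-12:15, 17:00-18:00.
Finn ∩ Vera ∩ Esperanza ∩ Ulla ∩ Arjun: 09:15-10:15, 11:15-12:15, 17:00-18:00.
The last common window of at least 30 minutes is 17:00-18:00; a 30-minute meeting can start as late as 17:30 and still end by 18:00.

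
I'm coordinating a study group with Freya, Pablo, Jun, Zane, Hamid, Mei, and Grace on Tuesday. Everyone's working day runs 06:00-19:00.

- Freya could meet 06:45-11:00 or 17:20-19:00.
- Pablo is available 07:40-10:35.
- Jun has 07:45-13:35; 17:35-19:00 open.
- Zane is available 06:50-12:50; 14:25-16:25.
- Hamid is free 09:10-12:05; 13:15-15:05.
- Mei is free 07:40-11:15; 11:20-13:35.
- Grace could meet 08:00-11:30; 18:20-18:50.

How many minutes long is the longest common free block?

Freya ∩ Pablo: 07:40-10:35.
Freya ∩ Pablo ∩ Jun: 07:45-10:35.
Freya ∩ Pablo ∩ Jun ∩ Zane: 07:45-10:35.
Freya ∩ Pablo ∩ Jun ∩ Zane ∩ Hamid: 09:10-10:35.
Freya ∩ Pablo ∩ Jun ∩ Zane ∩ Hamid ∩ Mei: 09:10-10:35.
Freya ∩ Pablo ∩ Jun ∩ Zane ∩ Hamid ∩ Mei ∩ Grace: 09:10-10:35.
The longest is 09:10-10:35 at 85 minutes.

85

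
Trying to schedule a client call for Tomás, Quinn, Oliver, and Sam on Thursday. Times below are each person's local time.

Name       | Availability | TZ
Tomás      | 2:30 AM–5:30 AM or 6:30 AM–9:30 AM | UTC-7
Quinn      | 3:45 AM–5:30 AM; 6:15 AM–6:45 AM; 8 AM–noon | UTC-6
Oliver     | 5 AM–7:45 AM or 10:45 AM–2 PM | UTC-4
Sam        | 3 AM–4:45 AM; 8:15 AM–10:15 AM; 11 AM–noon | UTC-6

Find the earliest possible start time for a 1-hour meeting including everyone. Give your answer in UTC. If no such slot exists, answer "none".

Tomás in UTC: 09:30-12:30, 13:30-16:30 (add 7h to convert from UTC-7).
Quinn in UTC: 09:45-11:30, 12:15-12:45, 14:00-18:00 (add 6h to convert from UTC-6).
Oliver in UTC: 09:00-11:45, 14:45-18:00 (add 4h to convert from UTC-4).
Sam in UTC: 09:00-10:45, 14:15-16:15, 17:00-18:00 (add 6h to convert from UTC-6).
Tomás ∩ Quinn: 09:45-11:30, 12:15-12:30, 14:00-16:30.
Tomás ∩ Quinn ∩ Oliver: 09:45-11:30, 14:45-16:30.
Tomás ∩ Quinn ∩ Oliver ∩ Sam: 09:45-10:45, 14:45-16:15.
So the common availability across everyone is 09:45-10:45, 14:45-16:15.
The first common window of at least 60 minutes is 09:45-10:45, so the earliest start is 09:45.

09:45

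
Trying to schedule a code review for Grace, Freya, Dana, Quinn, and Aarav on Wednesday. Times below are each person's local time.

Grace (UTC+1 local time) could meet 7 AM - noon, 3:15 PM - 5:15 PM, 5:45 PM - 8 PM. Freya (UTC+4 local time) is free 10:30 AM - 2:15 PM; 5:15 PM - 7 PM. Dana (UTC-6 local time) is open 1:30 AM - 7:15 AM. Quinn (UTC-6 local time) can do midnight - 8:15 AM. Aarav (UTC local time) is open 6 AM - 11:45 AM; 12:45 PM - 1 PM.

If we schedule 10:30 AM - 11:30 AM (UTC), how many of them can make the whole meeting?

3

Grace in UTC: 06:00-11:00, 14:15-16:15, 16:45-19:00 (subtract 1h to convert from UTC+1).
Freya in UTC: 06:30-10:15, 13:15-15:00 (subtract 4h to convert from UTC+4).
Dana in UTC: 07:30-13:15 (add 6h to convert from UTC-6).
Quinn in UTC: 06:00-14:15 (add 6h to convert from UTC-6).
Aarav in UTC: 06:00-11:45, 12:45-13:00.
Dana, Quinn, and Aarav can make the full 10:30-11:30 slot — that's 3.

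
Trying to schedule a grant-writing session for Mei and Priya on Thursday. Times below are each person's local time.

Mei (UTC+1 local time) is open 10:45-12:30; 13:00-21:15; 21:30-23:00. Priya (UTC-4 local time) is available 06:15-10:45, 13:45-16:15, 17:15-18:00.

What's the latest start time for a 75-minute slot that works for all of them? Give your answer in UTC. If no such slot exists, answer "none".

Mei in UTC: 09:45-11:30, 12:00-20:15, 20:30-22:00 (subtract 1h to convert from UTC+1).
Priya in UTC: 10:15-14:45, 17:45-20:15, 21:15-22:00 (add 4h to convert from UTC-4).
Mei ∩ Priya: 10:15-11:30, 12:00-14:45, 17:45-20:15, 21:15-22:00.
So the common availability across everyone is 10:15-11:30, 12:00-14:45, 17:45-20:15, 21:15-22:00.
The last common window of at least 75 minutes is 17:45-20:15; a 75-minute meeting can start as late as 19:00 and still end by 20:15.

19:00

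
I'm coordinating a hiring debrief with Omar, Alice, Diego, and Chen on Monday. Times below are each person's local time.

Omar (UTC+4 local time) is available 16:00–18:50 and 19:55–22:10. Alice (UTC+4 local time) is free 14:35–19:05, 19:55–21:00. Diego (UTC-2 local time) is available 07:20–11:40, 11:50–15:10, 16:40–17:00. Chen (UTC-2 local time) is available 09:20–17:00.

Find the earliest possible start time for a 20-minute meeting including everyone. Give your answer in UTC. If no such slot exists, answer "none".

12:00

Omar in UTC: 12:00-14:50, 15:55-18:10 (subtract 4h to convert from UTC+4).
Alice in UTC: 10:35-15:05, 15:55-17:00 (subtract 4h to convert from UTC+4).
Diego in UTC: 09:20-13:40, 13:50-17:10, 18:40-19:00 (add 2h to convert from UTC-2).
Chen in UTC: 11:20-19:00 (add 2h to convert from UTC-2).
Omar ∩ Alice: 12:00-14:50, 15:55-17:00.
Omar ∩ Alice ∩ Diego: 12:00-13:40, 13:50-14:50, 15:55-17:00.
Omar ∩ Alice ∩ Diego ∩ Chen: 12:00-13:40, 13:50-14:50, 15:55-17:00.
The first common window of at least 20 minutes is 12:00-13:40, so the earliest start is 12:00.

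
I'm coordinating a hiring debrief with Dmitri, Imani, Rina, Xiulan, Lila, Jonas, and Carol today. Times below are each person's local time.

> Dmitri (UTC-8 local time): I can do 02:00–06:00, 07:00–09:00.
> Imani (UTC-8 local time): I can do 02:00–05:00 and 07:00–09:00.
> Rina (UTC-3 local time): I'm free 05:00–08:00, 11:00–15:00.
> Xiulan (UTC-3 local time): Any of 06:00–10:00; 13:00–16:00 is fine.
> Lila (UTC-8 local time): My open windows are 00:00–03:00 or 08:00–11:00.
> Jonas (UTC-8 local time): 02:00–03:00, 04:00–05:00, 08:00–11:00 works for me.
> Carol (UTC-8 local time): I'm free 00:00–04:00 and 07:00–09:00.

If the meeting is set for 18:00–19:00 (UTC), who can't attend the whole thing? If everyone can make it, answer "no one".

Dmitri in UTC: 10:00-14:00, 15:00-17:00 (add 8h to convert from UTC-8).
Imani in UTC: 10:00-13:00, 15:00-17:00 (add 8h to convert from UTC-8).
Rina in UTC: 08:00-11:00, 14:00-18:00 (add 3h to convert from UTC-3).
Xiulan in UTC: 09:00-13:00, 16:00-19:00 (add 3h to convert from UTC-3).
Lila in UTC: 08:00-11:00, 16:00-19:00 (add 8h to convert from UTC-8).
Jonas in UTC: 10:00-11:00, 12:00-13:00, 16:00-19:00 (add 8h to convert from UTC-8).
Carol in UTC: 08:00-12:00, 15:00-17:00 (add 8h to convert from UTC-8).
Dmitri: not fully free for 18:00-19:00. Imani: not fully free for 18:00-19:00. Rina: not fully free for 18:00-19:00. Xiulan: free for 18:00-19:00. Lila: free for 18:00-19:00. Jonas: free for 18:00-19:00. Carol: not fully free for 18:00-19:00.

Carol, Dmitri, Imani, Rina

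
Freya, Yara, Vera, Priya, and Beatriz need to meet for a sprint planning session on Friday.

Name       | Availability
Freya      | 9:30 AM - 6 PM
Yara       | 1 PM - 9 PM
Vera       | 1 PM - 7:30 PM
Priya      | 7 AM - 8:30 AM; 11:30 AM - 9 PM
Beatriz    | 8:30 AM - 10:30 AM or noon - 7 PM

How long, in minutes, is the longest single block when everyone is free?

Freya ∩ Yara: 13:00-18:00.
Freya ∩ Yara ∩ Vera: 13:00-18:00.
Freya ∩ Yara ∩ Vera ∩ Priya: 13:00-18:00.
Freya ∩ Yara ∩ Vera ∩ Priya ∩ Beatriz: 13:00-18:00.
The longest is 13:00-18:00 at 300 minutes.

300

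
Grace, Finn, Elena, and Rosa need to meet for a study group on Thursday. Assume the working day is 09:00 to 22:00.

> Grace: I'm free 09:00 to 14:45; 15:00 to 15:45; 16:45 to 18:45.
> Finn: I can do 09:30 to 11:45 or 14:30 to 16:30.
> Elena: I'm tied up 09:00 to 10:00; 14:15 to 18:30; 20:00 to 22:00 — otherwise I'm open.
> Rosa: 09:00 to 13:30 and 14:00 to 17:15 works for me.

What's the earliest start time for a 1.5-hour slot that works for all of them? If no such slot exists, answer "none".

10:00

Grace free: 09:00-14:45, 15:00-15:45, 16:45-18:45.
Finn free: 09:30-11:45, 14:30-16:30.
Elena free: 10:00-14:15, 18:30-20:00 (invert busy blocks within the working day).
Rosa free: 09:00-13:30, 14:00-17:15.
Grace ∩ Finn: 09:30-11:45, 14:30-14:45, 15:00-15:45.
Grace ∩ Finn ∩ Elena: 10:00-11:45.
Grace ∩ Finn ∩ Elena ∩ Rosa: 10:00-11:45.
Those are the intersection windows.
The first common window of at least 90 minutes is 10:00-11:45, so the earliest start is 10:00.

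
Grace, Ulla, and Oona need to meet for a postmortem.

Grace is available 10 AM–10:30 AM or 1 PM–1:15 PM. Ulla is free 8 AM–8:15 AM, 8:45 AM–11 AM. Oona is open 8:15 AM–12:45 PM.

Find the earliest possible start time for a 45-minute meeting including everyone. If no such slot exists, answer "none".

Grace ∩ Ulla: 10:00-10:30.
Grace ∩ Ulla ∩ Oona: 10:00-10:30.
No common window is at least 45 minutes long.

none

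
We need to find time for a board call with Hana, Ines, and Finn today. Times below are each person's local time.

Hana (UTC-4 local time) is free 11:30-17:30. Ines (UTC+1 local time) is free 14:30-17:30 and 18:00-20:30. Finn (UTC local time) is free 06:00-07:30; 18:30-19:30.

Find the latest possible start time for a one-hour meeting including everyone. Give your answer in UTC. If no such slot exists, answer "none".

18:30

Hana in UTC: 15:30-21:30 (add 4h to convert from UTC-4).
Ines in UTC: 13:30-16:30, 17:00-19:30 (subtract 1h to convert from UTC+1).
Finn in UTC: 06:00-07:30, 18:30-19:30.
Hana ∩ Ines: 15:30-16:30, 17:00-19:30.
Hana ∩ Ines ∩ Finn: 18:30-19:30.
The last common window of at least 60 minutes is 18:30-19:30; a 60-minute meeting can start as late as 18:30 and still end by 19:30.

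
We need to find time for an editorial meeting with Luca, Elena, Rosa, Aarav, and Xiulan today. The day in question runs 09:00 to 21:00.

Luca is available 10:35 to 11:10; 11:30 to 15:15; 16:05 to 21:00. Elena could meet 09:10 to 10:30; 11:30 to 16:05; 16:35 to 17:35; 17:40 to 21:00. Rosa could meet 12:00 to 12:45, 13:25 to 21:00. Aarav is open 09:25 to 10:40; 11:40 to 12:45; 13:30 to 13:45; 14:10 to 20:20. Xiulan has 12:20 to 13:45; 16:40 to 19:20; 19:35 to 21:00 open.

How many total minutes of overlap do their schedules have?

240

Luca ∩ Elena: 11:30-15:15, 16:35-17:35, 17:40-21:00.
Luca ∩ Elena ∩ Rosa: 12:00-12:45, 13:25-15:15, 16:35-17:35, 17:40-21:00.
Luca ∩ Elena ∩ Rosa ∩ Aarav: 12:00-12:45, 13:30-13:45, 14:10-15:15, 16:35-17:35, 17:40-20:20.
Luca ∩ Elena ∩ Rosa ∩ Aarav ∩ Xiulan: 12:20-12:45, 13:30-13:45, 16:40-17:35, 17:40-19:20, 19:35-20:20.
Summing the common windows: 25 + 15 + 55 + 100 + 45 = 240 minutes.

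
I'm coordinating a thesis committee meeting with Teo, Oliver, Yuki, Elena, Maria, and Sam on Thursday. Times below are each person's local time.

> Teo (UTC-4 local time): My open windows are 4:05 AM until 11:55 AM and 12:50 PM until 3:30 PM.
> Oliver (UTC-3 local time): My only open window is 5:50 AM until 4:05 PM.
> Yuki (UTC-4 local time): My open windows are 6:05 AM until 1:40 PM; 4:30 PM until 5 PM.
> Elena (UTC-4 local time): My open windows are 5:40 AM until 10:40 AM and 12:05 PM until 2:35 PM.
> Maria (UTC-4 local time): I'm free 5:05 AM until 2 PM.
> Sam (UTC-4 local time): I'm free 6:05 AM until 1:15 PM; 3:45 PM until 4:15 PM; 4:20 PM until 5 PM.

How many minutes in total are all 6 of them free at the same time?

Teo in UTC: 08:05-15:55, 16:50-19:30 (add 4h to convert from UTC-4).
Oliver in UTC: 08:50-19:05 (add 3h to convert from UTC-3).
Yuki in UTC: 10:05-17:40, 20:30-21:00 (add 4h to convert from UTC-4).
Elena in UTC: 09:40-14:40, 16:05-18:35 (add 4h to convert from UTC-4).
Maria in UTC: 09:05-18:00 (add 4h to convert from UTC-4).
Sam in UTC: 10:05-17:15, 19:45-20:15, 20:20-21:00 (add 4h to convert from UTC-4).
Teo ∩ Oliver: 08:50-15:55, 16:50-19:05.
Teo ∩ Oliver ∩ Yuki: 10:05-15:55, 16:50-17:40.
Teo ∩ Oliver ∩ Yuki ∩ Elena: 10:05-14:40, 16:50-17:40.
Teo ∩ Oliver ∩ Yuki ∩ Elena ∩ Maria: 10:05-14:40, 16:50-17:40.
Teo ∩ Oliver ∩ Yuki ∩ Elena ∩ Maria ∩ Sam: 10:05-14:40, 16:50-17:15.
So the common availability across everyone is 10:05-14:40, 16:50-17:15.
Summing the common windows: 275 + 25 = 300 minutes.

300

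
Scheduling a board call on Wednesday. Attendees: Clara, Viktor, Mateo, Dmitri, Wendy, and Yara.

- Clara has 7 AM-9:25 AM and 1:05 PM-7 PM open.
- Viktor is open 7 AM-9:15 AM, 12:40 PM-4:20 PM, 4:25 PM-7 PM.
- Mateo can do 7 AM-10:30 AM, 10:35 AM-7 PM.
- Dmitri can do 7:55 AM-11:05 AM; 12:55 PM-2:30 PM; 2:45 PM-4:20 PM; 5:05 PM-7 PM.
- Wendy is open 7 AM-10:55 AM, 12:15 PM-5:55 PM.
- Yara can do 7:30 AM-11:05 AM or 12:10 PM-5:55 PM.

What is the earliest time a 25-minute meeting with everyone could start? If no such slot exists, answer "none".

07:55

Clara ∩ Viktor: 07:00-09:15, 13:05-16:20, 16:25-19:00.
Clara ∩ Viktor ∩ Mateo: 07:00-09:15, 13:05-16:20, 16:25-19:00.
Clara ∩ Viktor ∩ Mateo ∩ Dmitri: 07:55-09:15, 13:05-14:30, 14:45-16:20, 17:05-19:00.
Clara ∩ Viktor ∩ Mateo ∩ Dmitri ∩ Wendy: 07:55-09:15, 13:05-14:30, 14:45-16:20, 17:05-17:55.
Clara ∩ Viktor ∩ Mateo ∩ Dmitri ∩ Wendy ∩ Yara: 07:55-09:15, 13:05-14:30, 14:45-16:20, 17:05-17:55.
Those are the intersection windows.
The first common window of at least 25 minutes is 07:55-09:15, so the earliest start is 07:55.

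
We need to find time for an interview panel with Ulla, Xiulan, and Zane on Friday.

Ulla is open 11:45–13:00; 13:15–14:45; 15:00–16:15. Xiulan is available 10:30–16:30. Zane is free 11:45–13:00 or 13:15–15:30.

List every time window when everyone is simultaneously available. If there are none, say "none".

Ulla ∩ Xiulan: 11:45-13:00, 13:15-14:45, 15:00-16:15.
Ulla ∩ Xiulan ∩ Zane: 11:45-13:00, 13:15-14:45, 15:00-15:30.

11:45-13:00, 13:15-14:45, 15:00-15:30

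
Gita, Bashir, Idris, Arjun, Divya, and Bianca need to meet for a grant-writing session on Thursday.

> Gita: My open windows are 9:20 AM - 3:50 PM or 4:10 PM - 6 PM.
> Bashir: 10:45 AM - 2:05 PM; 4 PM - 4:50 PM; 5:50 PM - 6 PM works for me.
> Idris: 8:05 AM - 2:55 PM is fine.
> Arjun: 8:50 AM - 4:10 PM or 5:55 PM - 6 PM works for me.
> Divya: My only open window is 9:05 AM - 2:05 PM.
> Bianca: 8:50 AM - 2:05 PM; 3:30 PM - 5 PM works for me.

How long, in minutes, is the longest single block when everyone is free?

200

Gita ∩ Bashir: 10:45-14:05, 16:10-16:50, 17:50-18:00.
Gita ∩ Bashir ∩ Idris: 10:45-14:05.
Gita ∩ Bashir ∩ Idris ∩ Arjun: 10:45-14:05.
Gita ∩ Bashir ∩ Idris ∩ Arjun ∩ Divya: 10:45-14:05.
Gita ∩ Bashir ∩ Idris ∩ Arjun ∩ Divya ∩ Bianca: 10:45-14:05.
So the common availability across everyone is 10:45-14:05.
The longest is 10:45-14:05 at 200 minutes.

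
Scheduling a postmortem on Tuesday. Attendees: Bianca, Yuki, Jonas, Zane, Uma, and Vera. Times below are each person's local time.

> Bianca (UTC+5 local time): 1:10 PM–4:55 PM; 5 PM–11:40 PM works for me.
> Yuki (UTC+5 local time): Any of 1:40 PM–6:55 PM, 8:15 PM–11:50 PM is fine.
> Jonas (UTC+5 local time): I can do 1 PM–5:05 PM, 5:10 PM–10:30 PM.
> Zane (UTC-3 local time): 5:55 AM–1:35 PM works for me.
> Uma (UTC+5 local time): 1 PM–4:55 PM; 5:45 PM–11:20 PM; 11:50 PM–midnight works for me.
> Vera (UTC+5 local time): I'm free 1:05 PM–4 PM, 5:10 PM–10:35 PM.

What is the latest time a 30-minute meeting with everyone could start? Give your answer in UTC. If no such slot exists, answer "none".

Bianca in UTC: 08:10-11:55, 12:00-18:40 (subtract 5h to convert from UTC+5).
Yuki in UTC: 08:40-13:55, 15:15-18:50 (subtract 5h to convert from UTC+5).
Jonas in UTC: 08:00-12:05, 12:10-17:30 (subtract 5h to convert from UTC+5).
Zane in UTC: 08:55-16:35 (add 3h to convert from UTC-3).
Uma in UTC: 08:00-11:55, 12:45-18:20, 18:50-19:00 (subtract 5h to convert from UTC+5).
Vera in UTC: 08:05-11:00, 12:10-17:35 (subtract 5h to convert from UTC+5).
Bianca ∩ Yuki: 08:40-11:55, 12:00-13:55, 15:15-18:40.
Bianca ∩ Yuki ∩ Jonas: 08:40-11:55, 12:00-12:05, 12:10-13:55, 15:15-17:30.
Bianca ∩ Yuki ∩ Jonas ∩ Zane: 08:55-11:55, 12:00-12:05, 12:10-13:55, 15:15-16:35.
Bianca ∩ Yuki ∩ Jonas ∩ Zane ∩ Uma: 08:55-11:55, 12:45-13:55, 15:15-16:35.
Bianca ∩ Yuki ∩ Jonas ∩ Zane ∩ Uma ∩ Vera: 08:55-11:00, 12:45-13:55, 15:15-16:35.
The last common window of at least 30 minutes is 15:15-16:35; a 30-minute meeting can start as late as 16:05 and still end by 16:35.

16:05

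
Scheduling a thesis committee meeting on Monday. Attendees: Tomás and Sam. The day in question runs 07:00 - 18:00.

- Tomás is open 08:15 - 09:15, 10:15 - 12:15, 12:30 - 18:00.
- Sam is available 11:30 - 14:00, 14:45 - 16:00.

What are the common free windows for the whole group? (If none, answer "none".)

Tomás ∩ Sam: 11:30-12:15, 12:30-14:00, 14:45-16:00.

11:30-12:15, 12:30-14:00, 14:45-16:00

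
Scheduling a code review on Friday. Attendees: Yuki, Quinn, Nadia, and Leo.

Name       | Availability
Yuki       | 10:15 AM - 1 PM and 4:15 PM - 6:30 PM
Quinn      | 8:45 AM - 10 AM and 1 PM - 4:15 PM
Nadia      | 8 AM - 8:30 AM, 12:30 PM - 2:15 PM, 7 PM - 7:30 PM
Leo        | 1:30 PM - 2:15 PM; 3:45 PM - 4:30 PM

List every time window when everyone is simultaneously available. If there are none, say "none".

Yuki ∩ Quinn: ∅.
Yuki ∩ Quinn ∩ Nadia: ∅.
Yuki ∩ Quinn ∩ Nadia ∩ Leo: ∅.
There is no time when everyone is free.

none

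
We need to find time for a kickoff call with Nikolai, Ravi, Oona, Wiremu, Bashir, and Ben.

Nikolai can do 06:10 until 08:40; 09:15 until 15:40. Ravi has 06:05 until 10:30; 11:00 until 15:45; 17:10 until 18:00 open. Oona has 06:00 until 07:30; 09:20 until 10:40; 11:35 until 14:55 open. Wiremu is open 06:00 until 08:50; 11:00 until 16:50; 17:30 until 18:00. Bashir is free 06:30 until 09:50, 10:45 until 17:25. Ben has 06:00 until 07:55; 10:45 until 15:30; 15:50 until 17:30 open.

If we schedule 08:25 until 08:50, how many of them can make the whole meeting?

Ravi, Wiremu, and Bashir can make the full 08:25-08:50 slot — that's 3.

3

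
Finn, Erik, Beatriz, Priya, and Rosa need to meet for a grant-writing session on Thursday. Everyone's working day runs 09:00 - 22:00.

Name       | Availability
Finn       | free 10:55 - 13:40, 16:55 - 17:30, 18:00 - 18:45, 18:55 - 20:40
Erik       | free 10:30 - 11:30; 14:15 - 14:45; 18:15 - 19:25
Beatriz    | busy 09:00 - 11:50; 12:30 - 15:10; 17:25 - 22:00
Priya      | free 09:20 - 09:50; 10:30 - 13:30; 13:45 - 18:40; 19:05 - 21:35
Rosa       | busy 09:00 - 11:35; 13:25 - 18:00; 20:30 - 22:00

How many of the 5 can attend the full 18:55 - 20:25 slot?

2

Finn free: 10:55-13:40, 16:55-17:30, 18:00-18:45, 18:55-20:40.
Erik free: 10:30-11:30, 14:15-14:45, 18:15-19:25.
Beatriz free: 11:50-12:30, 15:10-17:25 (invert busy blocks within the working day).
Priya free: 09:20-09:50, 10:30-13:30, 13:45-18:40, 19:05-21:35.
Rosa free: 11:35-13:25, 18:00-20:30 (invert busy blocks within the working day).
Finn and Rosa can make the full 18:55-20:25 slot — that's 2.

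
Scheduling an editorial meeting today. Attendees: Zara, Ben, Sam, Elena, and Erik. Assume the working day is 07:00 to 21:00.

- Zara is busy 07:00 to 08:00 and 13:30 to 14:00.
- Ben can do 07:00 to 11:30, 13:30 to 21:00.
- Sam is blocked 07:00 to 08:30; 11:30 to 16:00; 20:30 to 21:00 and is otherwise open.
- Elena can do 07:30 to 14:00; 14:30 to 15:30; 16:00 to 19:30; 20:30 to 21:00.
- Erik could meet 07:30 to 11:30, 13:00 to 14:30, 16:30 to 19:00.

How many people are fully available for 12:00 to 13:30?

Zara free: 08:00-13:30, 14:00-21:00 (invert busy blocks within the working day).
Ben free: 07:00-11:30, 13:30-21:00.
Sam free: 08:30-11:30, 16:00-20:30 (invert busy blocks within the working day).
Elena free: 07:30-14:00, 14:30-15:30, 16:00-19:30, 20:30-21:00.
Erik free: 07:30-11:30, 13:00-14:30, 16:30-19:00.
Zara and Elena can make the full 12:00-13:30 slot — that's 2.

2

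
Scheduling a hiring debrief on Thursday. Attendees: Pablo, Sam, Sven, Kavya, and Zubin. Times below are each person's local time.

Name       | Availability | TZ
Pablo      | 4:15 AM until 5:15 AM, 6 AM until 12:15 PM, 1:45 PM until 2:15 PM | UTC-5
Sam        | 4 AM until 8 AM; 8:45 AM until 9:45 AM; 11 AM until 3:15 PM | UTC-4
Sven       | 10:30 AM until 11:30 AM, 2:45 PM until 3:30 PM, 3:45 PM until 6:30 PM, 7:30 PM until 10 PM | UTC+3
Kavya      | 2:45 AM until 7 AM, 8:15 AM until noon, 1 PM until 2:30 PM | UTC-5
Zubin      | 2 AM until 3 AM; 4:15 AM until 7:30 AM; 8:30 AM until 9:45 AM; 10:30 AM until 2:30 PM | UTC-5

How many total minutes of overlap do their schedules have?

75

Pablo in UTC: 09:15-10:15, 11:00-17:15, 18:45-19:15 (add 5h to convert from UTC-5).
Sam in UTC: 08:00-12:00, 12:45-13:45, 15:00-19:15 (add 4h to convert from UTC-4).
Sven in UTC: 07:30-08:30, 11:45-12:30, 12:45-15:30, 16:30-19:00 (subtract 3h to convert from UTC+3).
Kavya in UTC: 07:45-12:00, 13:15-17:00, 18:00-19:30 (add 5h to convert from UTC-5).
Zubin in UTC: 07:00-08:00, 09:15-12:30, 13:30-14:45, 15:30-19:30 (add 5h to convert from UTC-5).
Pablo ∩ Sam: 09:15-10:15, 11:00-12:00, 12:45-13:45, 15:00-17:15, 18:45-19:15.
Pablo ∩ Sam ∩ Sven: 11:45-12:00, 12:45-13:45, 15:00-15:30, 16:30-17:15, 18:45-19:00.
Pablo ∩ Sam ∩ Sven ∩ Kavya: 11:45-12:00, 13:15-13:45, 15:00-15:30, 16:30-17:00, 18:45-19:00.
Pablo ∩ Sam ∩ Sven ∩ Kavya ∩ Zubin: 11:45-12:00, 13:30-13:45, 16:30-17:00, 18:45-19:00.
Those are the intersection windows.
Summing the common windows: 15 + 15 + 30 + 15 = 75 minutes.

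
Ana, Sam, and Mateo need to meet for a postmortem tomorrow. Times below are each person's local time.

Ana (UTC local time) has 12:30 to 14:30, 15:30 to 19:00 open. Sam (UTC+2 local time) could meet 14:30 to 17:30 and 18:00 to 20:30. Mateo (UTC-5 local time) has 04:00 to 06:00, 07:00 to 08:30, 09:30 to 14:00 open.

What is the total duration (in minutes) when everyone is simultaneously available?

210

Ana in UTC: 12:30-14:30, 15:30-19:00.
Sam in UTC: 12:30-15:30, 16:00-18:30 (subtract 2h to convert from UTC+2).
Mateo in UTC: 09:00-11:00, 12:00-13:30, 14:30-19:00 (add 5h to convert from UTC-5).
Ana ∩ Sam: 12:30-14:30, 16:00-18:30.
Ana ∩ Sam ∩ Mateo: 12:30-13:30, 16:00-18:30.
So the common availability across everyone is 12:30-13:30, 16:00-18:30.
Summing the common windows: 60 + 150 = 210 minutes.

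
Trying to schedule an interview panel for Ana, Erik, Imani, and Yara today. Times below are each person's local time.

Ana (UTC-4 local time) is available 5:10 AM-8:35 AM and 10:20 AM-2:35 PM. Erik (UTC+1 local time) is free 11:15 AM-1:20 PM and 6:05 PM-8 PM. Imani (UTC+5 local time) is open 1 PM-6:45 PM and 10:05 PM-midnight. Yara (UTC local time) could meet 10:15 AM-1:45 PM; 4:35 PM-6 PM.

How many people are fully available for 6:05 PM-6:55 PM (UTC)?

Ana in UTC: 09:10-12:35, 14:20-18:35 (add 4h to convert from UTC-4).
Erik in UTC: 10:15-12:20, 17:05-19:00 (subtract 1h to convert from UTC+1).
Imani in UTC: 08:00-13:45, 17:05-19:00 (subtract 5h to convert from UTC+5).
Yara in UTC: 10:15-13:45, 16:35-18:00.
Erik and Imani can make the full 18:05-18:55 slot — that's 2.

2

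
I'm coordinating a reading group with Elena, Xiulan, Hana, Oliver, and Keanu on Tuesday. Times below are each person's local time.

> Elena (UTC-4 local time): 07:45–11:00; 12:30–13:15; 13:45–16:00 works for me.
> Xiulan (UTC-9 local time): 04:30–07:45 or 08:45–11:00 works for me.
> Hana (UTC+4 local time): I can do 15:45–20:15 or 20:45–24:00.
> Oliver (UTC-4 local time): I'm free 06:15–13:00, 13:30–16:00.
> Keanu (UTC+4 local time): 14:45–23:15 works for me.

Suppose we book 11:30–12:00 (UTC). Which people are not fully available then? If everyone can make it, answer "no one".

Elena, Hana, Xiulan

Elena in UTC: 11:45-15:00, 16:30-17:15, 17:45-20:00 (add 4h to convert from UTC-4).
Xiulan in UTC: 13:30-16:45, 17:45-20:00 (add 9h to convert from UTC-9).
Hana in UTC: 11:45-16:15, 16:45-20:00 (subtract 4h to convert from UTC+4).
Oliver in UTC: 10:15-17:00, 17:30-20:00 (add 4h to convert from UTC-4).
Keanu in UTC: 10:45-19:15 (subtract 4h to convert from UTC+4).
Elena: not fully free for 11:30-12:00. Xiulan: not fully free for 11:30-12:00. Hana: not fully free for 11:30-12:00. Oliver: free for 11:30-12:00. Keanu: free for 11:30-12:00.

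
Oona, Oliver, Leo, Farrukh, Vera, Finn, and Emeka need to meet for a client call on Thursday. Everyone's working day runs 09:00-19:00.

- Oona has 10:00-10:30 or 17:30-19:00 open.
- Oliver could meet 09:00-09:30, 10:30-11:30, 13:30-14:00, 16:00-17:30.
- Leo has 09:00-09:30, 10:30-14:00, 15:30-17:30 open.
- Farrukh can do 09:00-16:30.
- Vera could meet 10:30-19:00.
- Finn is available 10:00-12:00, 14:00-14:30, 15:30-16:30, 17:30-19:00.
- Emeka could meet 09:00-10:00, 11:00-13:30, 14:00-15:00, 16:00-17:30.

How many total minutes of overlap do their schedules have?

0

Oona ∩ Oliver: ∅.
Oona ∩ Oliver ∩ Leo: ∅.
Oona ∩ Oliver ∩ Leo ∩ Farrukh: ∅.
Oona ∩ Oliver ∩ Leo ∩ Farrukh ∩ Vera: ∅.
Oona ∩ Oliver ∩ Leo ∩ Farrukh ∩ Vera ∩ Finn: ∅.
Oona ∩ Oliver ∩ Leo ∩ Farrukh ∩ Vera ∩ Finn ∩ Emeka: ∅.
There is no time when everyone is free.
There is no common window, so the total is 0 minutes.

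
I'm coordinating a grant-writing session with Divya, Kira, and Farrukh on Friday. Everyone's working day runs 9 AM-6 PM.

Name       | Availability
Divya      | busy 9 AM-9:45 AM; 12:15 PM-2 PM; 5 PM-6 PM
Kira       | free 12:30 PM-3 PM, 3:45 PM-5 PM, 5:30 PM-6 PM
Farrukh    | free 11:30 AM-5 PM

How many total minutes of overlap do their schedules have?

135

Divya free: 09:45-12:15, 14:00-17:00 (invert busy blocks within the working day).
Kira free: 12:30-15:00, 15:45-17:00, 17:30-18:00.
Farrukh free: 11:30-17:00.
Divya ∩ Kira: 14:00-15:00, 15:45-17:00.
Divya ∩ Kira ∩ Farrukh: 14:00-15:00, 15:45-17:00.
Summing the common windows: 60 + 75 = 135 minutes.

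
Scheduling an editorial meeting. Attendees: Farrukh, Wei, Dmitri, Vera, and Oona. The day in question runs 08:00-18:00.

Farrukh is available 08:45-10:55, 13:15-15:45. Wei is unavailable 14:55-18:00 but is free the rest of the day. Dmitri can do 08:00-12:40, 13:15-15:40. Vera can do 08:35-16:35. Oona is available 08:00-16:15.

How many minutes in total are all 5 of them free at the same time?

Farrukh free: 08:45-10:55, 13:15-15:45.
Wei free: 08:00-14:55 (invert busy blocks within the working day).
Dmitri free: 08:00-12:40, 13:15-15:40.
Vera free: 08:35-16:35.
Oona free: 08:00-16:15.
Farrukh ∩ Wei: 08:45-10:55, 13:15-14:55.
Farrukh ∩ Wei ∩ Dmitri: 08:45-10:55, 13:15-14:55.
Farrukh ∩ Wei ∩ Dmitri ∩ Vera: 08:45-10:55, 13:15-14:55.
Farrukh ∩ Wei ∩ Dmitri ∩ Vera ∩ Oona: 08:45-10:55, 13:15-14:55.
Summing the common windows: 130 + 100 = 230 minutes.

230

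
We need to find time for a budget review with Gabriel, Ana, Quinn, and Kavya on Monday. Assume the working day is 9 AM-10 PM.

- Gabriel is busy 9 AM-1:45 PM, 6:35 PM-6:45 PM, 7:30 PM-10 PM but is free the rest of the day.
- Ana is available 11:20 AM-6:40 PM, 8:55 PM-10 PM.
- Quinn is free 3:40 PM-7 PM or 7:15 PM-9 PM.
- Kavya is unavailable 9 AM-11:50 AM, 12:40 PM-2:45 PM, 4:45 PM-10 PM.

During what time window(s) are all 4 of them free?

15:40-16:45

Gabriel free: 13:45-18:35, 18:45-19:30 (invert busy blocks within the working day).
Ana free: 11:20-18:40, 20:55-22:00.
Quinn free: 15:40-19:00, 19:15-21:00.
Kavya free: 11:50-12:40, 14:45-16:45 (invert busy blocks within the working day).
Gabriel ∩ Ana: 13:45-18:35.
Gabriel ∩ Ana ∩ Quinn: 15:40-18:35.
Gabriel ∩ Ana ∩ Quinn ∩ Kavya: 15:40-16:45.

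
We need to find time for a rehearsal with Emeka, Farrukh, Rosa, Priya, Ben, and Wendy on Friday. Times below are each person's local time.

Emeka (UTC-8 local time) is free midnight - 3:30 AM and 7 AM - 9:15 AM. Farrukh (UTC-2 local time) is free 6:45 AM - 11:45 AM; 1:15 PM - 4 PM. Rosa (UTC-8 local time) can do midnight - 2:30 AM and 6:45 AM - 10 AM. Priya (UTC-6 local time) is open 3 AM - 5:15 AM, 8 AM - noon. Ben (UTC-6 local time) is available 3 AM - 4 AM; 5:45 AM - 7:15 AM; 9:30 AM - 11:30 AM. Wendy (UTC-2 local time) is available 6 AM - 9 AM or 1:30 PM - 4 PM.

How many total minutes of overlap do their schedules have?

Emeka in UTC: 08:00-11:30, 15:00-17:15 (add 8h to convert from UTC-8).
Farrukh in UTC: 08:45-13:45, 15:15-18:00 (add 2h to convert from UTC-2).
Rosa in UTC: 08:00-10:30, 14:45-18:00 (add 8h to convert from UTC-8).
Priya in UTC: 09:00-11:15, 14:00-18:00 (add 6h to convert from UTC-6).
Ben in UTC: 09:00-10:00, 11:45-13:15, 15:30-17:30 (add 6h to convert from UTC-6).
Wendy in UTC: 08:00-11:00, 15:30-18:00 (add 2h to convert from UTC-2).
Emeka ∩ Farrukh: 08:45-11:30, 15:15-17:15.
Emeka ∩ Farrukh ∩ Rosa: 08:45-10:30, 15:15-17:15.
Emeka ∩ Farrukh ∩ Rosa ∩ Priya: 09:00-10:30, 15:15-17:15.
Emeka ∩ Farrukh ∩ Rosa ∩ Priya ∩ Ben: 09:00-10:00, 15:30-17:15.
Emeka ∩ Farrukh ∩ Rosa ∩ Priya ∩ Ben ∩ Wendy: 09:00-10:00, 15:30-17:15.
Those are the intersection windows.
Summing the common windows: 60 + 105 = 165 minutes.

165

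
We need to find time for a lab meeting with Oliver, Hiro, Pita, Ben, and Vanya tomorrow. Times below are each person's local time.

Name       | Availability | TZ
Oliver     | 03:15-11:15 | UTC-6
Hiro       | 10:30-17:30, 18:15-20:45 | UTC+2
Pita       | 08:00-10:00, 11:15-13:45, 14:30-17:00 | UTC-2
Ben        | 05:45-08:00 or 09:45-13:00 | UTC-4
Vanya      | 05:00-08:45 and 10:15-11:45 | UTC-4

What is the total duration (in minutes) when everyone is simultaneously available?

195

Oliver in UTC: 09:15-17:15 (add 6h to convert from UTC-6).
Hiro in UTC: 08:30-15:30, 16:15-18:45 (subtract 2h to convert from UTC+2).
Pita in UTC: 10:00-12:00, 13:15-15:45, 16:30-19:00 (add 2h to convert from UTC-2).
Ben in UTC: 09:45-12:00, 13:45-17:00 (add 4h to convert from UTC-4).
Vanya in UTC: 09:00-12:45, 14:15-15:45 (add 4h to convert from UTC-4).
Oliver ∩ Hiro: 09:15-15:30, 16:15-17:15.
Oliver ∩ Hiro ∩ Pita: 10:00-12:00, 13:15-15:30, 16:30-17:15.
Oliver ∩ Hiro ∩ Pita ∩ Ben: 10:00-12:00, 13:45-15:30, 16:30-17:00.
Oliver ∩ Hiro ∩ Pita ∩ Ben ∩ Vanya: 10:00-12:00, 14:15-15:30.
Summing the common windows: 120 + 75 = 195 minutes.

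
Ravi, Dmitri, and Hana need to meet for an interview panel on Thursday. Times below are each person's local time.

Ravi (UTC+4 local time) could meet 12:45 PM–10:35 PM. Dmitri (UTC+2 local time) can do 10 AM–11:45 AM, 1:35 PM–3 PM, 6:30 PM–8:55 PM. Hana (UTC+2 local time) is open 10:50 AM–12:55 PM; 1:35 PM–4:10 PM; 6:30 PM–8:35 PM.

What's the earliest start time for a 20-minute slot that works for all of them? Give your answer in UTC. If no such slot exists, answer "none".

08:50

Ravi in UTC: 08:45-18:35 (subtract 4h to convert from UTC+4).
Dmitri in UTC: 08:00-09:45, 11:35-13:00, 16:30-18:55 (subtract 2h to convert from UTC+2).
Hana in UTC: 08:50-10:55, 11:35-14:10, 16:30-18:35 (subtract 2h to convert from UTC+2).
Ravi ∩ Dmitri: 08:45-09:45, 11:35-13:00, 16:30-18:35.
Ravi ∩ Dmitri ∩ Hana: 08:50-09:45, 11:35-13:00, 16:30-18:35.
The first common window of at least 20 minutes is 08:50-09:45, so the earliest start is 08:50.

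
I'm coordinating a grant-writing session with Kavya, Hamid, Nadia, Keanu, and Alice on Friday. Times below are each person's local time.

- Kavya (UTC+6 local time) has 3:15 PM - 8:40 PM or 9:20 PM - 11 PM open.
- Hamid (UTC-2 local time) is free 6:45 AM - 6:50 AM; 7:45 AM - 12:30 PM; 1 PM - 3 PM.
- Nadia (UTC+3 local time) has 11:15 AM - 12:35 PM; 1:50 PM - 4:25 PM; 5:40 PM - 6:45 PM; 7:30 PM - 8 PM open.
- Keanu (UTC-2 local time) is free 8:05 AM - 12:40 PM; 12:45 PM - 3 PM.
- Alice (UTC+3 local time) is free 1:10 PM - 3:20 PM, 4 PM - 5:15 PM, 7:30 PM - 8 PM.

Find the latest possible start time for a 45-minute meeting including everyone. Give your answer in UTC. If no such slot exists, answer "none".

Kavya in UTC: 09:15-14:40, 15:20-17:00 (subtract 6h to convert from UTC+6).
Hamid in UTC: 08:45-08:50, 09:45-14:30, 15:00-17:00 (add 2h to convert from UTC-2).
Nadia in UTC: 08:15-09:35, 10:50-13:25, 14:40-15:45, 16:30-17:00 (subtract 3h to convert from UTC+3).
Keanu in UTC: 10:05-14:40, 14:45-17:00 (add 2h to convert from UTC-2).
Alice in UTC: 10:10-12:20, 13:00-14:15, 16:30-17:00 (subtract 3h to convert from UTC+3).
Kavya ∩ Hamid: 09:45-14:30, 15:20-17:00.
Kavya ∩ Hamid ∩ Nadia: 10:50-13:25, 15:20-15:45, 16:30-17:00.
Kavya ∩ Hamid ∩ Nadia ∩ Keanu: 10:50-13:25, 15:20-15:45, 16:30-17:00.
Kavya ∩ Hamid ∩ Nadia ∩ Keanu ∩ Alice: 10:50-12:20, 13:00-13:25, 16:30-17:00.
So the common availability across everyone is 10:50-12:20, 13:00-13:25, 16:30-17:00.
The last common window of at least 45 minutes is 10:50-12:20; a 45-minute meeting can start as late as 11:35 and still end by 12:20.

11:35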